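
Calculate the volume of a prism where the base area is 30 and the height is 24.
Volume = base area * height
Volume = 30 * 24
Volume = 720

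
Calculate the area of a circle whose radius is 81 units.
Area = pi * r²
Area = pi * 81²
Area = pi * 6561
Area = 20611.99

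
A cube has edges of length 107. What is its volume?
Volume = s³
Volume = 107³
Volume = 1225043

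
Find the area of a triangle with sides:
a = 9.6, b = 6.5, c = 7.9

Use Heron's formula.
s = (a+b+c)/2 = (9.6+6.5+7.9)/2 = 12
A = √(s(s-a)(s-b)(s-c)) = √(12·2.4·5.5·4.1)
A = √649.44 = 25.48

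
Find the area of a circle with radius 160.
Area = pi * r²
Area = pi * 160²
Area = pi * 25600
Area = 80424.77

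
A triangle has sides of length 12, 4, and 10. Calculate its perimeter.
Perimeter = sum of all sides
Perimeter = 12 + 4 + 10
Perimeter = 26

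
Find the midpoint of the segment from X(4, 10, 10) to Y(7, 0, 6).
Midpoint = ((4+7)/2, (10+0)/2, (10+6)/2) = (5.5, 5, 8)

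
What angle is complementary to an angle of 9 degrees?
Complementary angles sum to 90 degrees.
Other angle = 90 - 9
Other angle = 81 degrees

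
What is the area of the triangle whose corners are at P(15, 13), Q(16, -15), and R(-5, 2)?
Using the coordinate formula: Area = (1/2)|x₁(y₂-y₃) + x₂(y₃-y₁) + x₃(y₁-y₂)|
Area = (1/2)|15((-15)-2) + 16(2-13) + (-5)(13-(-15))|
Area = (1/2)|15*(-17) + 16*(-11) + (-5)*28|
Area = (1/2)|(-255) + (-176) + (-140)|
Area = (1/2)*571 = 285.50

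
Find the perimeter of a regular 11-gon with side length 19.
Perimeter = number of sides * side length
Perimeter = 11 * 19
Perimeter = 209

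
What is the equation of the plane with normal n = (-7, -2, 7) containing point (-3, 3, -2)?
d = n·P = (-7)(-3) + (-2)(3) + (7)(-2) = 1
Plane: -7x - 2y + 7z = 1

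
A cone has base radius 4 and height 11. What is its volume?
Volume = (1/3) * pi * r² * h
Volume = (1/3) * pi * 4² * 11
Volume = (1/3) * pi * 16 * 11
Volume = (1/3) * pi * 176
Volume = 184.31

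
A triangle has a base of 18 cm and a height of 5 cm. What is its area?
Area = (1/2) * base * height
Area = (1/2) * 18 * 5
Area = 45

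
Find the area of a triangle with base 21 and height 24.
Area = (1/2) * base * height
Area = (1/2) * 21 * 24
Area = 252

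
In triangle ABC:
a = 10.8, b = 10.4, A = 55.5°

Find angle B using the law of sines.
sin(B)/b = sin(A)/a
sin(B) = b·sin(A)/a = 10.4·sin(55.5°)/10.8 = 0.793603
B = arcsin(0.793603) = 52.52°  (b ≤ a, so B ≤ A and the acute solution is unique)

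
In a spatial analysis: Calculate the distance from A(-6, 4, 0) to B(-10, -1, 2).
d = √[(-4)² + (-5)² + (2)²] = √45 = 6.708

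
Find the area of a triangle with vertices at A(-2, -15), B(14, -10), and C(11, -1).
Using the coordinate formula: Area = (1/2)|x₁(y₂-y₃) + x₂(y₃-y₁) + x₃(y₁-y₂)|
Area = (1/2)|(-2)((-10)-(-1)) + 14((-1)-(-15)) + 11((-15)-(-10))|
Area = (1/2)|(-2)*(-9) + 14*14 + 11*(-5)|
Area = (1/2)|18 + 196 + (-55)|
Area = (1/2)*159 = 79.50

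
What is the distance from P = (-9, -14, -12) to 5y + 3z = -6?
d = |0(-9) + 5(-14) + 3(-12) - (-6)| / √(0² + 5² + 3²) = 100/√34 = 17.15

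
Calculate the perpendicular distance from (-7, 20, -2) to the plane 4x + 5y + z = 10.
d = |4(-7) + 5(20) + 1(-2) - (10)| / √(4² + 5² + 1²) = 60/√42 = 9.258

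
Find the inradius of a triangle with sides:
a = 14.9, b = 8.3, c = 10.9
s = (a+b+c)/2 = (14.9+8.3+10.9)/2 = 17.05
Area = √(s(s-a)(s-b)(s-c)) = √(17.05·2.15·8.75·6.15) = 44.4143
r = Area/s = 44.4143/17.05 = 2.605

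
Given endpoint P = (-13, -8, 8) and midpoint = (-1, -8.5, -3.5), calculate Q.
Q = (2×(-1) - (-13), 2×(-8.5) - (-8), 2×(-3.5) - 8) = (11, -9, -15)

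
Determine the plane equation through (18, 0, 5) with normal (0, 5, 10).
d = n·P = (0)(18) + (5)(0) + (10)(5) = 50
Plane: 5y + 10z = 50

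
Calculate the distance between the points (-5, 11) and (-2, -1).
Using the distance formula: d = sqrt((x₂-x₁)² + (y₂-y₁)²)
dx = (-2) - (-5) = 3
dy = (-1) - 11 = -12
d = sqrt(3² + (-12)²) = sqrt(9 + 144) = sqrt(153) = 12.37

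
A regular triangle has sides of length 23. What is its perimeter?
Perimeter = number of sides * side length
Perimeter = 3 * 23
Perimeter = 69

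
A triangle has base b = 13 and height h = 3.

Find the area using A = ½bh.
A = ½·13·3 = 19.5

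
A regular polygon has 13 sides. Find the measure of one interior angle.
Interior angle of a regular n-gon = (n-2)*180/n
Interior angle = (13-2)*180/13
Interior angle = 11*180/13
Interior angle = 1980/13
Interior angle = 152.31 degrees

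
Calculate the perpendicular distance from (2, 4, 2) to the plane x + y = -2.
d = |1(2) + 1(4) + 0(2) - (-2)| / √(1² + 1² + 0²) = 8/√2 = 5.657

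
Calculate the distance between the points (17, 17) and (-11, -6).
Using the distance formula: d = sqrt((x₂-x₁)² + (y₂-y₁)²)
dx = (-11) - 17 = -28
dy = (-6) - 17 = -23
d = sqrt((-28)² + (-23)²) = sqrt(784 + 529) = sqrt(1313) = 36.24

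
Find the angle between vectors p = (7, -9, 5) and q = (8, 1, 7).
p·q = 82, |p|² = 155, |q|² = 114
cos θ = 82/√17670 ≈ 0.6169
θ ≈ 51.91°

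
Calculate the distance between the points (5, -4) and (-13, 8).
Using the distance formula: d = sqrt((x₂-x₁)² + (y₂-y₁)²)
dx = (-13) - 5 = -18
dy = 8 - (-4) = 12
d = sqrt((-18)² + 12²) = sqrt(324 + 144) = sqrt(468) = 21.63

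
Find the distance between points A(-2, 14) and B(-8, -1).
Using the distance formula: d = sqrt((x₂-x₁)² + (y₂-y₁)²)
dx = (-8) - (-2) = -6
dy = (-1) - 14 = -15
d = sqrt((-6)² + (-15)²) = sqrt(36 + 225) = sqrt(261) = 16.16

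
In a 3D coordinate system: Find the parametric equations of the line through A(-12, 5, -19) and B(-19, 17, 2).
Direction vector d = B - A = (-7, 12, 21)
x = -12 - 7t, y = 5 + 12t, z = -19 + 21t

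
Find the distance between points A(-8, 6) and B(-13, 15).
Using the distance formula: d = sqrt((x₂-x₁)² + (y₂-y₁)²)
dx = (-13) - (-8) = -5
dy = 15 - 6 = 9
d = sqrt((-5)² + 9²) = sqrt(25 + 81) = sqrt(106) = 10.30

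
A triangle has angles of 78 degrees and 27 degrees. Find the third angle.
Sum of angles in a triangle = 180 degrees
Third angle = 180 - 78 - 27
Third angle = 75 degrees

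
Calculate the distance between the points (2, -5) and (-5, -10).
Using the distance formula: d = sqrt((x₂-x₁)² + (y₂-y₁)²)
dx = (-5) - 2 = -7
dy = (-10) - (-5) = -5
d = sqrt((-7)² + (-5)²) = sqrt(49 + 25) = sqrt(74) = 8.60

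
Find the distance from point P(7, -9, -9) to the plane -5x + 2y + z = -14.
d = |(-5)(7) + 2(-9) + 1(-9) - (-14)| / √((-5)² + 2² + 1²) = 48/√30 = 8.764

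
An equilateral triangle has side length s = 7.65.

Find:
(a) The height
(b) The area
(a) Height h = s·√3/2 = 7.65·√3/2 = 6.625
(b) Area = (√3/4)·s² = (√3/4)·7.65² = (√3/4)·58.5225 = 25.34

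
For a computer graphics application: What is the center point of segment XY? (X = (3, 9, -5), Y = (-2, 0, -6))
Midpoint = ((3-2)/2, (9+0)/2, (-5-6)/2) = (0.5, 4.5, -5.5)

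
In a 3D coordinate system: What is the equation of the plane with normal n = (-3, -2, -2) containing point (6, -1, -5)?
d = n·P = (-3)(6) + (-2)(-1) + (-2)(-5) = -6
Plane: -3x - 2y - 2z = -6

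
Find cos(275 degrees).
cos(275 degrees) = 0.0872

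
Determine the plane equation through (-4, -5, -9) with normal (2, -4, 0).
d = n·P = (2)(-4) + (-4)(-5) + (0)(-9) = 12
Plane: 2x - 4y = 12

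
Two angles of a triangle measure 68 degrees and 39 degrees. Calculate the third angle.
Sum of angles in a triangle = 180 degrees
Third angle = 180 - 68 - 39
Third angle = 73 degrees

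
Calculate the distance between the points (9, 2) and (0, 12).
Using the distance formula: d = sqrt((x₂-x₁)² + (y₂-y₁)²)
dx = 0 - 9 = -9
dy = 12 - 2 = 10
d = sqrt((-9)² + 10²) = sqrt(81 + 100) = sqrt(181) = 13.45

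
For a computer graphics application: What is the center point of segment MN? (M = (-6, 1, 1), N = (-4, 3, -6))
Midpoint = ((-6-4)/2, (1+3)/2, (1-6)/2) = (-5, 2, -2.5)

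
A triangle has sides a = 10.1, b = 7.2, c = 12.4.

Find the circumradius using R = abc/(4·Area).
s = (a+b+c)/2 = 14.85
Area = √(s(s-a)(s-b)(s-c)) = √(14.85·4.75·7.65·2.45) = 36.36
R = abc/(4·Area) = (10.1·7.2·12.4)/(4·36.36) = 901.728/145.44 = 6.2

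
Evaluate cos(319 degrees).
cos(319 degrees) = 0.7547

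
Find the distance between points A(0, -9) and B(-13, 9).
Using the distance formula: d = sqrt((x₂-x₁)² + (y₂-y₁)²)
dx = (-13) - 0 = -13
dy = 9 - (-9) = 18
d = sqrt((-13)² + 18²) = sqrt(169 + 324) = sqrt(493) = 22.20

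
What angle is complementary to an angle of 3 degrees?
Complementary angles sum to 90 degrees.
Other angle = 90 - 3
Other angle = 87 degrees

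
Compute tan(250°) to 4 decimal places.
tan(250 degrees) = 2.7475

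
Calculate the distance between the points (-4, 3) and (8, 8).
Using the distance formula: d = sqrt((x₂-x₁)² + (y₂-y₁)²)
dx = 8 - (-4) = 12
dy = 8 - 3 = 5
d = sqrt(12² + 5²) = sqrt(144 + 25) = sqrt(169) = 13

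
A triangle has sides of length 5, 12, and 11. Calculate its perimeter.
Perimeter = sum of all sides
Perimeter = 5 + 12 + 11
Perimeter = 28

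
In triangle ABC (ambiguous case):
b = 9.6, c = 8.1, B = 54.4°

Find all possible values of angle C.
sin(C)/c = sin(B)/b  →  sin(C) = c·sin(B)/b = 8.1·sin(54.4°)/9.6 = 0.686054
C₁ = arcsin(0.686054) = 43.32°,  C₂ = 180° - C₁ = 136.68°
Check C₂: A = 180° - 54.4° - 136.68° = -11.08° ≤ 0, rejected
C = 43.32° (one solution)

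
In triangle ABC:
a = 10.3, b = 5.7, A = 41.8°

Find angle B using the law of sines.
sin(B)/b = sin(A)/a
sin(B) = b·sin(A)/a = 5.7·sin(41.8°)/10.3 = 0.368858
B = arcsin(0.368858) = 21.65°  (b ≤ a, so B ≤ A and the acute solution is unique)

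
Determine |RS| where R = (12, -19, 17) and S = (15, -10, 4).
d = √[(3)² + (9)² + (-13)²] = √259 = 16.09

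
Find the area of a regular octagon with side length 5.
For a regular 8-gon with side length s = 5:
Apothem a = s / (2*tan(pi/8)) = 5 / (2*tan(pi/8)) ≈ 6.0355
Perimeter P = 8 * 5 = 40
Area = (1/2) * P * a = (1/2) * 40 * 6.0355 = 120.71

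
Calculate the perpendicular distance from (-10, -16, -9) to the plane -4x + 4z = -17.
d = |(-4)(-10) + 0(-16) + 4(-9) - (-17)| / √((-4)² + 0² + 4²) = 21/√32 = 3.712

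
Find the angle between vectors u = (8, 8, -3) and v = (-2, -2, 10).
u·v = -62, |u|² = 137, |v|² = 108
cos θ = -62/√14796 ≈ -0.5097
θ ≈ 120.6°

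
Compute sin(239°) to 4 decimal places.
sin(239 degrees) = -0.8572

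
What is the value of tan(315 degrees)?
tan(315 degrees) = -1.0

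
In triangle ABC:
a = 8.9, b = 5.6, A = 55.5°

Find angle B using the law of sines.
sin(B)/b = sin(A)/a
sin(B) = b·sin(A)/a = 5.6·sin(55.5°)/8.9 = 0.518551
B = arcsin(0.518551) = 31.24°  (b ≤ a, so B ≤ A and the acute solution is unique)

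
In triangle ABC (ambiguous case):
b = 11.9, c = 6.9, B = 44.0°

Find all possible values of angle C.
sin(C)/c = sin(B)/b  →  sin(C) = c·sin(B)/b = 6.9·sin(44.0°)/11.9 = 0.402785
C₁ = arcsin(0.402785) = 23.75°,  C₂ = 180° - C₁ = 156.25°
Check C₂: A = 180° - 44.0° - 156.25° = -20.25° ≤ 0, rejected
C = 23.75° (one solution)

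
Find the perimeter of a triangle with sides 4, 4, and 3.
Perimeter = sum of all sides
Perimeter = 4 + 4 + 3
Perimeter = 11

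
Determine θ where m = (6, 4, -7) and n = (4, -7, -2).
m·n = 10, |m|² = 101, |n|² = 69
cos θ = 10/√6969 ≈ 0.1198
θ ≈ 83.12°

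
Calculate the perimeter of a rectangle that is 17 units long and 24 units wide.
Perimeter = 2 * (length + width)
Perimeter = 2 * (17 + 24)
Perimeter = 2 * 41
Perimeter = 82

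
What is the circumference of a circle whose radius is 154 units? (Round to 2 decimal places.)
Circumference = 2 * pi * r
Circumference = 2 * pi * 154
Circumference = 967.61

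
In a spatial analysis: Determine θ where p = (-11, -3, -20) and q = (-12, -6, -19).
p·q = 530, |p|² = 530, |q|² = 541
cos θ = 530/√286730 ≈ 0.9898
θ ≈ 8.198°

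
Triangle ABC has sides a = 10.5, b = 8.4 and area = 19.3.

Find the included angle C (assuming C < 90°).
Area = ½ab·sin(C)  →  sin(C) = 2·Area/(ab)
sin(C) = 2·19.3/(10.5·8.4) = 0.437642
C = arcsin(0.437642) = 25.95°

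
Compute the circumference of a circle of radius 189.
Circumference = 2 * pi * r
Circumference = 2 * pi * 189
Circumference = 1187.52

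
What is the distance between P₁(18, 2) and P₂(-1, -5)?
Using the distance formula: d = sqrt((x₂-x₁)² + (y₂-y₁)²)
dx = (-1) - 18 = -19
dy = (-5) - 2 = -7
d = sqrt((-19)² + (-7)²) = sqrt(361 + 49) = sqrt(410) = 20.25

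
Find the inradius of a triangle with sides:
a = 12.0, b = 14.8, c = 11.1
s = (a+b+c)/2 = (12.0+14.8+11.1)/2 = 18.95
Area = √(s(s-a)(s-b)(s-c)) = √(18.95·6.95·4.15·7.85) = 65.5022
r = Area/s = 65.5022/18.95 = 3.457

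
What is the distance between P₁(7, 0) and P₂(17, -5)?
Using the distance formula: d = sqrt((x₂-x₁)² + (y₂-y₁)²)
dx = 17 - 7 = 10
dy = (-5) - 0 = -5
d = sqrt(10² + (-5)²) = sqrt(100 + 25) = sqrt(125) = 11.18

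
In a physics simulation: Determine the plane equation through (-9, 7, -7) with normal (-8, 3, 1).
d = n·P = (-8)(-9) + (3)(7) + (1)(-7) = 86
Plane: -8x + 3y + z = 86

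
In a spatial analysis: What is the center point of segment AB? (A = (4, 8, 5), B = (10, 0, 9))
Midpoint = ((4+10)/2, (8+0)/2, (5+9)/2) = (7, 4, 7)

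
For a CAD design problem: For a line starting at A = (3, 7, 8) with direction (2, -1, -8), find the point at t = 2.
P(2) = (3 + 2(2), 7 + (-1)(2), 8 + (-8)(2)) = (7, 5, -8)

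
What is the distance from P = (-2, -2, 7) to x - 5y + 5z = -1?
d = |1(-2) + (-5)(-2) + 5(7) - (-1)| / √(1² + (-5)² + 5²) = 44/√51 = 6.161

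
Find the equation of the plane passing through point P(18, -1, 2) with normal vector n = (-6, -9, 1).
d = n·P = (-6)(18) + (-9)(-1) + (1)(2) = -97
Plane: -6x - 9y + z = -97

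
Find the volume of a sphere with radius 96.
Volume = (4/3) * pi * r³
Volume = (4/3) * pi * 96³
Volume = (4/3) * pi * 884736
Volume = 3705973.49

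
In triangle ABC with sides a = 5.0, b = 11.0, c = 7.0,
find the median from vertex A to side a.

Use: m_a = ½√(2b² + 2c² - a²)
m_a = ½√(2·11.0² + 2·7.0² - 5.0²)
m_a = ½√(242 + 98 - 25) = ½√315 = 8.874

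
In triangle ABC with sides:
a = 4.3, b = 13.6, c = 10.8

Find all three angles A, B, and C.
By the law of cosines:
cos(A) = (b² + c² - a²)/(2bc) = 0.963746  →  A = 15.48°
cos(B) = (a² + c² - b²)/(2ac) = -0.536499  →  B = 122.4°
cos(C) = (a² + b² - c²)/(2ab) = 0.742220  →  C = 42.08°
Check: A + B + C = 180.0° ✓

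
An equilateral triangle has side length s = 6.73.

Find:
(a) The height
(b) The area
(a) Height h = s·√3/2 = 6.73·√3/2 = 5.828
(b) Area = (√3/4)·s² = (√3/4)·6.73² = (√3/4)·45.2929 = 19.61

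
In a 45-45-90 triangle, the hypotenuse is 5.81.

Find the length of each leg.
In a 45-45-90 triangle, hypotenuse = leg·√2  →  leg = hypotenuse/√2
leg = 5.81/√2 = 4.108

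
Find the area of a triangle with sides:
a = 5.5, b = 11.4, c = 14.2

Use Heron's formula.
s = (a+b+c)/2 = (5.5+11.4+14.2)/2 = 15.55
A = √(s(s-a)(s-b)(s-c)) = √(15.55·10.05·4.15·1.35)
A = √875.545 = 29.59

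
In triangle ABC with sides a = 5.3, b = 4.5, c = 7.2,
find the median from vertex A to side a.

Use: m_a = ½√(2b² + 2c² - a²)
m_a = ½√(2·4.5² + 2·7.2² - 5.3²)
m_a = ½√(40.5 + 103.68 - 28.09) = ½√116.09 = 5.387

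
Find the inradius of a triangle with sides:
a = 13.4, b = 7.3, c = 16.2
s = (a+b+c)/2 = (13.4+7.3+16.2)/2 = 18.45
Area = √(s(s-a)(s-b)(s-c)) = √(18.45·5.05·11.15·2.25) = 48.3473
r = Area/s = 48.3473/18.45 = 2.62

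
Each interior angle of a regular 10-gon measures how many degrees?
Interior angle of a regular n-gon = (n-2)*180/n
Interior angle = (10-2)*180/10
Interior angle = 8*180/10
Interior angle = 1440/10
Interior angle = 144 degrees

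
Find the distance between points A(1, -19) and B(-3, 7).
Using the distance formula: d = sqrt((x₂-x₁)² + (y₂-y₁)²)
dx = (-3) - 1 = -4
dy = 7 - (-19) = 26
d = sqrt((-4)² + 26²) = sqrt(16 + 676) = sqrt(692) = 26.31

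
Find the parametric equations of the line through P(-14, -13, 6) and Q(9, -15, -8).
Direction vector d = Q - P = (23, -2, -14)
x = -14 + 23t, y = -13 - 2t, z = 6 - 14t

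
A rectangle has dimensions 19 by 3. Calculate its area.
Area = length * width
Area = 19 * 3
Area = 57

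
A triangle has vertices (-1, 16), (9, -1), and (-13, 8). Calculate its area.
Using the coordinate formula: Area = (1/2)|x₁(y₂-y₃) + x₂(y₃-y₁) + x₃(y₁-y₂)|
Area = (1/2)|(-1)((-1)-8) + 9(8-16) + (-13)(16-(-1))|
Area = (1/2)|(-1)*(-9) + 9*(-8) + (-13)*17|
Area = (1/2)|9 + (-72) + (-221)|
Area = (1/2)*284 = 142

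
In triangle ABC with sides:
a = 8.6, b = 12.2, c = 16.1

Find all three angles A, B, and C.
By the law of cosines:
cos(A) = (b² + c² - a²)/(2bc) = 0.850448  →  A = 31.74°
cos(B) = (a² + c² - b²)/(2ac) = 0.665644  →  B = 48.27°
cos(C) = (a² + b² - c²)/(2ab) = -0.173513  →  C = 99.99°
Check: A + B + C = 180.0° ✓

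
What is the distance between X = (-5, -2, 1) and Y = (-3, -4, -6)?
d = √[(2)² + (-2)² + (-7)²] = √57 = 7.55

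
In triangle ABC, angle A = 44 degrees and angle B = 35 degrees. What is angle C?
Sum of angles in a triangle = 180 degrees
Third angle = 180 - 44 - 35
Third angle = 101 degrees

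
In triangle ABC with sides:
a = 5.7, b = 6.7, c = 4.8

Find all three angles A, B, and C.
By the law of cosines:
cos(A) = (b² + c² - a²)/(2bc) = 0.550995  →  A = 56.56°
cos(B) = (a² + c² - b²)/(2ac) = 0.194444  →  B = 78.79°
cos(C) = (a² + b² - c²)/(2ab) = 0.711443  →  C = 44.65°
Check: A + B + C = 180.0° ✓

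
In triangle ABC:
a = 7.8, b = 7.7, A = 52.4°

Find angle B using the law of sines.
sin(B)/b = sin(A)/a
sin(B) = b·sin(A)/a = 7.7·sin(52.4°)/7.8 = 0.782132
B = arcsin(0.782132) = 51.46°  (b ≤ a, so B ≤ A and the acute solution is unique)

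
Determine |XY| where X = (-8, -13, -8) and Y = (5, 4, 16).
d = √[(13)² + (17)² + (24)²] = √1034 = 32.16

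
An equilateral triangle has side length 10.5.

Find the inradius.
For an equilateral triangle, r = s/(2√3) where s is the side.
r = 10.5/(2√3) = 10.5/3.464102 = 3.031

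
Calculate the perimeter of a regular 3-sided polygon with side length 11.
Perimeter = number of sides * side length
Perimeter = 3 * 11
Perimeter = 33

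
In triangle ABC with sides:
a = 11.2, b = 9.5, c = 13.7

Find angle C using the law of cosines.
cos(C) = (a² + b² - c²)/(2ab)
cos(C) = (11.2² + 9.5² - 13.7²)/(2·11.2·9.5) = 28/212.8 = 0.131579
C = arccos(0.131579) = 82.44°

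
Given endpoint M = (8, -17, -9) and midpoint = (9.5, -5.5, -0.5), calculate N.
N = (2×9.5 - 8, 2×(-5.5) - (-17), 2×(-0.5) - (-9)) = (11, 6, 8)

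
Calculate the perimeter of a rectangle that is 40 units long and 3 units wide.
Perimeter = 2 * (length + width)
Perimeter = 2 * (40 + 3)
Perimeter = 2 * 43
Perimeter = 86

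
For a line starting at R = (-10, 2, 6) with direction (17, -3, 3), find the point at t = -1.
P(-1) = (-10 + 17(-1), 2 + (-3)(-1), 6 + 3(-1)) = (-27, 5, 3)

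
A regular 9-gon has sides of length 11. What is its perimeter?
Perimeter = number of sides * side length
Perimeter = 9 * 11
Perimeter = 99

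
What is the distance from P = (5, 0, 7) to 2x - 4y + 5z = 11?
d = |2(5) + (-4)(0) + 5(7) - (11)| / √(2² + (-4)² + 5²) = 34/√45 = 5.068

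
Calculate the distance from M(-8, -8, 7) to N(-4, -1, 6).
d = √[(4)² + (7)² + (-1)²] = √66 = 8.124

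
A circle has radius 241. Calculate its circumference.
Circumference = 2 * pi * r
Circumference = 2 * pi * 241
Circumference = 1514.25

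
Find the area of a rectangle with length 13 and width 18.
Area = length * width
Area = 13 * 18
Area = 234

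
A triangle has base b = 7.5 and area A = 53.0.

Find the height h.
A = ½bh  →  h = 2A/b
h = 2·53.0/7.5 = 14.13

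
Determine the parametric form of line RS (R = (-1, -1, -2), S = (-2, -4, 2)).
Direction vector d = S - R = (-1, -3, 4)
x = -1 - t, y = -1 - 3t, z = -2 + 4t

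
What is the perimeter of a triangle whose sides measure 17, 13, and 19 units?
Perimeter = sum of all sides
Perimeter = 17 + 13 + 19
Perimeter = 49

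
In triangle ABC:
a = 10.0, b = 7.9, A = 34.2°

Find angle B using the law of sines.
sin(B)/b = sin(A)/a
sin(B) = b·sin(A)/a = 7.9·sin(34.2°)/10.0 = 0.444046
B = arcsin(0.444046) = 26.36°  (b ≤ a, so B ≤ A and the acute solution is unique)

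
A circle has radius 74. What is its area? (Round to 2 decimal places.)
Area = pi * r²
Area = pi * 74²
Area = pi * 5476
Area = 17203.36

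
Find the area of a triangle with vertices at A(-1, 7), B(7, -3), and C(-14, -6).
Using the coordinate formula: Area = (1/2)|x₁(y₂-y₃) + x₂(y₃-y₁) + x₃(y₁-y₂)|
Area = (1/2)|(-1)((-3)-(-6)) + 7((-6)-7) + (-14)(7-(-3))|
Area = (1/2)|(-1)*3 + 7*(-13) + (-14)*10|
Area = (1/2)|(-3) + (-91) + (-140)|
Area = (1/2)*234 = 117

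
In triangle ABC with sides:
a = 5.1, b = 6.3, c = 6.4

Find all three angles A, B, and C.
By the law of cosines:
cos(A) = (b² + c² - a²)/(2bc) = 0.677579  →  A = 47.35°
cos(B) = (a² + c² - b²)/(2ac) = 0.417892  →  B = 65.3°
cos(C) = (a² + b² - c²)/(2ab) = 0.384998  →  C = 67.36°
Check: A + B + C = 180.0° ✓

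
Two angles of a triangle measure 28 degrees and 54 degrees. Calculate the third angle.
Sum of angles in a triangle = 180 degrees
Third angle = 180 - 28 - 54
Third angle = 98 degrees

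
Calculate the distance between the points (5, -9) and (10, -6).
Using the distance formula: d = sqrt((x₂-x₁)² + (y₂-y₁)²)
dx = 10 - 5 = 5
dy = (-6) - (-9) = 3
d = sqrt(5² + 3²) = sqrt(25 + 9) = sqrt(34) = 5.83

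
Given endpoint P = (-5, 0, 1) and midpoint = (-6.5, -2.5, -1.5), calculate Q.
Q = (2×(-6.5) - (-5), 2×(-2.5) - 0, 2×(-1.5) - 1) = (-8, -5, -4)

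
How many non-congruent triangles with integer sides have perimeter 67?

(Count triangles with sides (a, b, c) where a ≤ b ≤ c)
With a ≤ b ≤ c and a + b + c = 67, the triangle inequality a + b > c gives c < 67/2, so c ≤ 33.
Iterate a from 1 to ⌊p/3⌋ = 22; for each a, b ranges from a to ⌊(p−a)/2⌋ with c = p − a − b, keeping only c ≥ b.
Triples: (1, 33, 33), (2, 32, 33), (3, 31, 33), …
Count = 102 triangles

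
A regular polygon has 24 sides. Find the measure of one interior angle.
Interior angle of a regular n-gon = (n-2)*180/n
Interior angle = (24-2)*180/24
Interior angle = 22*180/24
Interior angle = 3960/24
Interior angle = 165 degrees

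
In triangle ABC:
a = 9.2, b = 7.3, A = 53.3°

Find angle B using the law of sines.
sin(B)/b = sin(A)/a
sin(B) = b·sin(A)/a = 7.3·sin(53.3°)/9.2 = 0.636192
B = arcsin(0.636192) = 39.51°  (b ≤ a, so B ≤ A and the acute solution is unique)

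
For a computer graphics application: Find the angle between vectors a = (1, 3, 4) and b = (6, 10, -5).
a·b = 16, |a|² = 26, |b|² = 161
cos θ = 16/√4186 ≈ 0.2473
θ ≈ 75.68°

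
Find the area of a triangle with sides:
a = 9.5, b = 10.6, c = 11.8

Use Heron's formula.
s = (a+b+c)/2 = (9.5+10.6+11.8)/2 = 15.95
A = √(s(s-a)(s-b)(s-c)) = √(15.95·6.45·5.35·4.15)
A = √2284.14 = 47.79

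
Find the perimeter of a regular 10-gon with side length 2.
Perimeter = number of sides * side length
Perimeter = 10 * 2
Perimeter = 20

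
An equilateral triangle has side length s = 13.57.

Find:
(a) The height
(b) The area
(a) Height h = s·√3/2 = 13.57·√3/2 = 11.75
(b) Area = (√3/4)·s² = (√3/4)·13.57² = (√3/4)·184.145 = 79.74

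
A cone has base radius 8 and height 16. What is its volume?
Volume = (1/3) * pi * r² * h
Volume = (1/3) * pi * 8² * 16
Volume = (1/3) * pi * 64 * 16
Volume = (1/3) * pi * 1024
Volume = 1072.33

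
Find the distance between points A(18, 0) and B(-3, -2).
Using the distance formula: d = sqrt((x₂-x₁)² + (y₂-y₁)²)
dx = (-3) - 18 = -21
dy = (-2) - 0 = -2
d = sqrt((-21)² + (-2)²) = sqrt(441 + 4) = sqrt(445) = 21.10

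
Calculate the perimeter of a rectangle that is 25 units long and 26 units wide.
Perimeter = 2 * (length + width)
Perimeter = 2 * (25 + 26)
Perimeter = 2 * 51
Perimeter = 102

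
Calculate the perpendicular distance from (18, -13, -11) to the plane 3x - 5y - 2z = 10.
d = |3(18) + (-5)(-13) + (-2)(-11) - (10)| / √(3² + (-5)² + (-2)²) = 131/√38 = 21.25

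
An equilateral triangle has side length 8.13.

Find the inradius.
For an equilateral triangle, r = s/(2√3) where s is the side.
r = 8.13/(2√3) = 8.13/3.464102 = 2.347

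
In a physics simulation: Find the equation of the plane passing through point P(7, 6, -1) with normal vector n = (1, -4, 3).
d = n·P = (1)(7) + (-4)(6) + (3)(-1) = -20
Plane: x - 4y + 3z = -20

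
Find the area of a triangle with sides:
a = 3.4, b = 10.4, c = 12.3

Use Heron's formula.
s = (a+b+c)/2 = (3.4+10.4+12.3)/2 = 13.05
A = √(s(s-a)(s-b)(s-c)) = √(13.05·9.65·2.65·0.75)
A = √250.291 = 15.82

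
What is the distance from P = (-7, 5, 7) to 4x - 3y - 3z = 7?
d = |4(-7) + (-3)(5) + (-3)(7) - (7)| / √(4² + (-3)² + (-3)²) = 71/√34 = 12.18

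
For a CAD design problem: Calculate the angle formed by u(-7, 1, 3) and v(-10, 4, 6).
u·v = 92, |u|² = 59, |v|² = 152
cos θ = 92/√8968 ≈ 0.9715
θ ≈ 13.71°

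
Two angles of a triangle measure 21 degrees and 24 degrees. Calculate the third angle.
Sum of angles in a triangle = 180 degrees
Third angle = 180 - 21 - 24
Third angle = 135 degrees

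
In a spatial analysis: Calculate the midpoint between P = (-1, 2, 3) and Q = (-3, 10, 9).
Midpoint = ((-1-3)/2, (2+10)/2, (3+9)/2) = (-2, 6, 6)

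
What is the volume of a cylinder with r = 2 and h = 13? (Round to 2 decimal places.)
Volume = pi * r² * h
Volume = pi * 2² * 13
Volume = pi * 4 * 13
Volume = pi * 52
Volume = 163.36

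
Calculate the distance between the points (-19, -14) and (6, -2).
Using the distance formula: d = sqrt((x₂-x₁)² + (y₂-y₁)²)
dx = 6 - (-19) = 25
dy = (-2) - (-14) = 12
d = sqrt(25² + 12²) = sqrt(625 + 144) = sqrt(769) = 27.73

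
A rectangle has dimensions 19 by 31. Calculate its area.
Area = length * width
Area = 19 * 31
Area = 589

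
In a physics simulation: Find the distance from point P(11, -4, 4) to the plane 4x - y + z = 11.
d = |4(11) + (-1)(-4) + 1(4) - (11)| / √(4² + (-1)² + 1²) = 41/√18 = 9.664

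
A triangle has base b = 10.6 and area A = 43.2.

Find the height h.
A = ½bh  →  h = 2A/b
h = 2·43.2/10.6 = 8.151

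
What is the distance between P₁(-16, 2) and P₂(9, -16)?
Using the distance formula: d = sqrt((x₂-x₁)² + (y₂-y₁)²)
dx = 9 - (-16) = 25
dy = (-16) - 2 = -18
d = sqrt(25² + (-18)²) = sqrt(625 + 324) = sqrt(949) = 30.81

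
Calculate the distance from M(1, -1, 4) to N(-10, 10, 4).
d = √[(-11)² + (11)² + (0)²] = √242 = 15.56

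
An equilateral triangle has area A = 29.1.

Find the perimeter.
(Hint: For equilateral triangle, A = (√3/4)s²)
A = (√3/4)s²  →  s² = 4A/√3 = 4·29.1/√3 = 67.2036
s = 8.19778
Perimeter = 3s = 24.59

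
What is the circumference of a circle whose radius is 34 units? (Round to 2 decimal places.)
Circumference = 2 * pi * r
Circumference = 2 * pi * 34
Circumference = 213.63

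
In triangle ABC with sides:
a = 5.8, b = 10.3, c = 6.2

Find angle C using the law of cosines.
cos(C) = (a² + b² - c²)/(2ab)
cos(C) = (5.8² + 10.3² - 6.2²)/(2·5.8·10.3) = 101.29/119.48 = 0.847757
C = arccos(0.847757) = 32.03°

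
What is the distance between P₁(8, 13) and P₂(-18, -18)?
Using the distance formula: d = sqrt((x₂-x₁)² + (y₂-y₁)²)
dx = (-18) - 8 = -26
dy = (-18) - 13 = -31
d = sqrt((-26)² + (-31)²) = sqrt(676 + 961) = sqrt(1637) = 40.46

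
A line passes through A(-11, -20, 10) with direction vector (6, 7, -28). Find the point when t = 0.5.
P(0.5) = (-11 + 6(0.5), -20 + 7(0.5), 10 + (-28)(0.5)) = (-8, -16.5, -4)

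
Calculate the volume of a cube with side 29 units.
Volume = s³
Volume = 29³
Volume = 24389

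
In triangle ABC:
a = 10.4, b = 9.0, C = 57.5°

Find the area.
Using A = ½ab·sin(C):
A = ½·10.4·9.0·sin(57.5°) = ½·93.6·0.843391 = 39.47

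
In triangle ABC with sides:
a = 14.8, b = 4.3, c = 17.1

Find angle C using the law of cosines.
cos(C) = (a² + b² - c²)/(2ab)
cos(C) = (14.8² + 4.3² - 17.1²)/(2·14.8·4.3) = -54.88/127.28 = -0.431175
C = arccos(-0.431175) = 115.5°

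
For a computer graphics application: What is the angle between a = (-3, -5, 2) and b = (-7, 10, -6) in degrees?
a·b = -41, |a|² = 38, |b|² = 185
cos θ = -41/√7030 ≈ -0.489
θ ≈ 119.3°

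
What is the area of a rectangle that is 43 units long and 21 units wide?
Area = length * width
Area = 43 * 21
Area = 903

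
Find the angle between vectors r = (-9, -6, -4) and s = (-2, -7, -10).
r·s = 100, |r|² = 133, |s|² = 153
cos θ = 100/√20349 ≈ 0.701
θ ≈ 45.49°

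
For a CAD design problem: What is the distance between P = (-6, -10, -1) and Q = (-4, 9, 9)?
d = √[(2)² + (19)² + (10)²] = √465 = 21.56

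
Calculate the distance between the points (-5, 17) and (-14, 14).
Using the distance formula: d = sqrt((x₂-x₁)² + (y₂-y₁)²)
dx = (-14) - (-5) = -9
dy = 14 - 17 = -3
d = sqrt((-9)² + (-3)²) = sqrt(81 + 9) = sqrt(90) = 9.49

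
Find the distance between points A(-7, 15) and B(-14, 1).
Using the distance formula: d = sqrt((x₂-x₁)² + (y₂-y₁)²)
dx = (-14) - (-7) = -7
dy = 1 - 15 = -14
d = sqrt((-7)² + (-14)²) = sqrt(49 + 196) = sqrt(245) = 15.65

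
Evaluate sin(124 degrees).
sin(124 degrees) = 0.829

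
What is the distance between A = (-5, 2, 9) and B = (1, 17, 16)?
d = √[(6)² + (15)² + (7)²] = √310 = 17.61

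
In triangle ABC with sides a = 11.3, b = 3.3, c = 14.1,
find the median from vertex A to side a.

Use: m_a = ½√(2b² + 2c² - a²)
m_a = ½√(2·3.3² + 2·14.1² - 11.3²)
m_a = ½√(21.78 + 397.62 - 127.69) = ½√291.71 = 8.54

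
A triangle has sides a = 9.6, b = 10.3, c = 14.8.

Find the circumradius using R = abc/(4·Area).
s = (a+b+c)/2 = 17.35
Area = √(s(s-a)(s-b)(s-c)) = √(17.35·7.75·7.05·2.55) = 49.166
R = abc/(4·Area) = (9.6·10.3·14.8)/(4·49.166) = 1463.424/196.664 = 7.441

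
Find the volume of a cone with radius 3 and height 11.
Volume = (1/3) * pi * r² * h
Volume = (1/3) * pi * 3² * 11
Volume = (1/3) * pi * 9 * 11
Volume = (1/3) * pi * 99
Volume = 103.67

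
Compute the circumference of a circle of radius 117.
Circumference = 2 * pi * r
Circumference = 2 * pi * 117
Circumference = 735.13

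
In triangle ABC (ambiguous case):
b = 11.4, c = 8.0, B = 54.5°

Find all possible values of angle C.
sin(C)/c = sin(B)/b  →  sin(C) = c·sin(B)/b = 8.0·sin(54.5°)/11.4 = 0.571309
C₁ = arcsin(0.571309) = 34.84°,  C₂ = 180° - C₁ = 145.16°
Check C₂: A = 180° - 54.5° - 145.16° = -19.66° ≤ 0, rejected
C = 34.84° (one solution)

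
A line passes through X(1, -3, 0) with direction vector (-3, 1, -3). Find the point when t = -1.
P(-1) = (1 + (-3)(-1), -3 + 1(-1), 0 + (-3)(-1)) = (4, -4, 3)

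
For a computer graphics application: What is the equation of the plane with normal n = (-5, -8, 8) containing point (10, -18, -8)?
d = n·P = (-5)(10) + (-8)(-18) + (8)(-8) = 30
Plane: -5x - 8y + 8z = 30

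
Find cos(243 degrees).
cos(243 degrees) = -0.454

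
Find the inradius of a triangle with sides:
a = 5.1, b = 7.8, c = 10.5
s = (a+b+c)/2 = (5.1+7.8+10.5)/2 = 11.7
Area = √(s(s-a)(s-b)(s-c)) = √(11.7·6.6·3.9·1.2) = 19.0102
r = Area/s = 19.0102/11.7 = 1.625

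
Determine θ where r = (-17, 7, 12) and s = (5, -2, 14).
r·s = 69, |r|² = 482, |s|² = 225
cos θ = 69/√108450 ≈ 0.2095
θ ≈ 77.91°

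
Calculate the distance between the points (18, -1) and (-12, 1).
Using the distance formula: d = sqrt((x₂-x₁)² + (y₂-y₁)²)
dx = (-12) - 18 = -30
dy = 1 - (-1) = 2
d = sqrt((-30)² + 2²) = sqrt(900 + 4) = sqrt(904) = 30.07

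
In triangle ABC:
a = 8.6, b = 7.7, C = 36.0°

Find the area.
Using A = ½ab·sin(C):
A = ½·8.6·7.7·sin(36.0°) = ½·66.22·0.587785 = 19.46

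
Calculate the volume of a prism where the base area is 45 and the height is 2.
Volume = base area * height
Volume = 45 * 2
Volume = 90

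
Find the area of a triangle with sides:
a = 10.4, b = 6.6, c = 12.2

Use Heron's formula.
s = (a+b+c)/2 = (10.4+6.6+12.2)/2 = 14.6
A = √(s(s-a)(s-b)(s-c)) = √(14.6·4.2·8·2.4)
A = √1177.34 = 34.31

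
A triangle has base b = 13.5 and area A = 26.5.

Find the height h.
A = ½bh  →  h = 2A/b
h = 2·26.5/13.5 = 3.926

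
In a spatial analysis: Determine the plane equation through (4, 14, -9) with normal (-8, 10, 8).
d = n·P = (-8)(4) + (10)(14) + (8)(-9) = 36
Plane: -8x + 10y + 8z = 36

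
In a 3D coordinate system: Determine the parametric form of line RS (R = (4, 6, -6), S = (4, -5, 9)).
Direction vector d = S - R = (0, -11, 15)
x = 4, y = 6 - 11t, z = -6 + 15t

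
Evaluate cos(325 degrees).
cos(325 degrees) = 0.8192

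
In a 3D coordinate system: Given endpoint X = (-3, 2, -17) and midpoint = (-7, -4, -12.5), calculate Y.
Y = (2×(-7) - (-3), 2×(-4) - 2, 2×(-12.5) - (-17)) = (-11, -10, -8)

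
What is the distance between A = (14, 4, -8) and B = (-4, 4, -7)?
d = √[(-18)² + (0)² + (1)²] = √325 = 18.03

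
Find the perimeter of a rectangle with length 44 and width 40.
Perimeter = 2 * (length + width)
Perimeter = 2 * (44 + 40)
Perimeter = 2 * 84
Perimeter = 168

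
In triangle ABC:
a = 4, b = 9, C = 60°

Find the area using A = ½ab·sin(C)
A = ½·4·9·sin(60°) = ½·36·0.866025 = 15.59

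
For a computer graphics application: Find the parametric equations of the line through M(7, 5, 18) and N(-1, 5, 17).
Direction vector d = N - M = (-8, 0, -1)
x = 7 - 8t, y = 5, z = 18 - t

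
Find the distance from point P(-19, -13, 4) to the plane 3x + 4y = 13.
d = |3(-19) + 4(-13) + 0(4) - (13)| / √(3² + 4² + 0²) = 122/√25 = 24.4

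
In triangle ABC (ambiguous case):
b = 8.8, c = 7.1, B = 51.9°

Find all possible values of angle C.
sin(C)/c = sin(B)/b  →  sin(C) = c·sin(B)/b = 7.1·sin(51.9°)/8.8 = 0.634913
C₁ = arcsin(0.634913) = 39.41°,  C₂ = 180° - C₁ = 140.59°
Check C₂: A = 180° - 51.9° - 140.59° = -12.49° ≤ 0, rejected
C = 39.41° (one solution)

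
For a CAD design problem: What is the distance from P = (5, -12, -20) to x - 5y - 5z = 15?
d = |1(5) + (-5)(-12) + (-5)(-20) - (15)| / √(1² + (-5)² + (-5)²) = 150/√51 = 21.0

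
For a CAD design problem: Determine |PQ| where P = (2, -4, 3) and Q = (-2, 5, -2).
d = √[(-4)² + (9)² + (-5)²] = √122 = 11.05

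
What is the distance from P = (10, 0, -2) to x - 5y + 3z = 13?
d = |1(10) + (-5)(0) + 3(-2) - (13)| / √(1² + (-5)² + 3²) = 9/√35 = 1.521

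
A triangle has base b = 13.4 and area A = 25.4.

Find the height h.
A = ½bh  →  h = 2A/b
h = 2·25.4/13.4 = 3.791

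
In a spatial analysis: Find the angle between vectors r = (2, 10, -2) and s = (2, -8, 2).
r·s = -80, |r|² = 108, |s|² = 72
cos θ = -80/√7776 ≈ -0.9072
θ ≈ 155.1°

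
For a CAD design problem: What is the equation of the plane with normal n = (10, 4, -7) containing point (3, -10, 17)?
d = n·P = (10)(3) + (4)(-10) + (-7)(17) = -129
Plane: 10x + 4y - 7z = -129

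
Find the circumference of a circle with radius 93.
Circumference = 2 * pi * r
Circumference = 2 * pi * 93
Circumference = 584.34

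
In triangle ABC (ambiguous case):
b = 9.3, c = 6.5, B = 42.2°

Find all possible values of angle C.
sin(C)/c = sin(B)/b  →  sin(C) = c·sin(B)/b = 6.5·sin(42.2°)/9.3 = 0.469482
C₁ = arcsin(0.469482) = 28°,  C₂ = 180° - C₁ = 152°
Check C₂: A = 180° - 42.2° - 152° = -14.2° ≤ 0, rejected
C = 28° (one solution)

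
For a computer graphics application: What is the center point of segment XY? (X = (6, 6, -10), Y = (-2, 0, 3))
Midpoint = ((6-2)/2, (6+0)/2, (-10+3)/2) = (2, 3, -3.5)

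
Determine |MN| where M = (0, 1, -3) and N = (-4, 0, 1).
d = √[(-4)² + (-1)² + (4)²] = √33 = 5.745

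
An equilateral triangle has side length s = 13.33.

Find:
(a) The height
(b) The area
(a) Height h = s·√3/2 = 13.33·√3/2 = 11.54
(b) Area = (√3/4)·s² = (√3/4)·13.33² = (√3/4)·177.689 = 76.94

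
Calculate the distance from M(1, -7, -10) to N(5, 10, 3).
d = √[(4)² + (17)² + (13)²] = √474 = 21.77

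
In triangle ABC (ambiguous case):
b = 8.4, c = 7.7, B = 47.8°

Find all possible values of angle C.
sin(C)/c = sin(B)/b  →  sin(C) = c·sin(B)/b = 7.7·sin(47.8°)/8.4 = 0.679071
C₁ = arcsin(0.679071) = 42.77°,  C₂ = 180° - C₁ = 137.23°
Check C₂: A = 180° - 47.8° - 137.23° = -5.03° ≤ 0, rejected
C = 42.77° (one solution)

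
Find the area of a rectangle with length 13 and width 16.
Area = length * width
Area = 13 * 16
Area = 208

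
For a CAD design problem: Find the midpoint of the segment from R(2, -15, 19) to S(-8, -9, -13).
Midpoint = ((2-8)/2, (-15-9)/2, (19-13)/2) = (-3, -12, 3)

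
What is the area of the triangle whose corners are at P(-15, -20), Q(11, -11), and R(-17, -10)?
Using the coordinate formula: Area = (1/2)|x₁(y₂-y₃) + x₂(y₃-y₁) + x₃(y₁-y₂)|
Area = (1/2)|(-15)((-11)-(-10)) + 11((-10)-(-20)) + (-17)((-20)-(-11))|
Area = (1/2)|(-15)*(-1) + 11*10 + (-17)*(-9)|
Area = (1/2)|15 + 110 + 153|
Area = (1/2)*278 = 139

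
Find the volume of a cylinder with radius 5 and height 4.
Volume = pi * r² * h
Volume = pi * 5² * 4
Volume = pi * 25 * 4
Volume = pi * 100
Volume = 314.16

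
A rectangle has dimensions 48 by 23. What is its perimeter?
Perimeter = 2 * (length + width)
Perimeter = 2 * (48 + 23)
Perimeter = 2 * 71
Perimeter = 142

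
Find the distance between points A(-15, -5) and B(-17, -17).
Using the distance formula: d = sqrt((x₂-x₁)² + (y₂-y₁)²)
dx = (-17) - (-15) = -2
dy = (-17) - (-5) = -12
d = sqrt((-2)² + (-12)²) = sqrt(4 + 144) = sqrt(148) = 12.17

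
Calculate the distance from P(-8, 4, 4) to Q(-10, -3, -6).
d = √[(-2)² + (-7)² + (-10)²] = √153 = 12.37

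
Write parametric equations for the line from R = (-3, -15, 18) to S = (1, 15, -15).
Direction vector d = S - R = (4, 30, -33)
x = -3 + 4t, y = -15 + 30t, z = 18 - 33t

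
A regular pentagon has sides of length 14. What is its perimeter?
Perimeter = number of sides * side length
Perimeter = 5 * 14
Perimeter = 70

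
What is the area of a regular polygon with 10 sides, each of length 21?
For a regular 10-gon with side length s = 21:
Apothem a = s / (2*tan(pi/10)) = 21 / (2*tan(pi/10)) ≈ 32.3157
Perimeter P = 10 * 21 = 210
Area = (1/2) * P * a = (1/2) * 210 * 32.3157 = 3393.15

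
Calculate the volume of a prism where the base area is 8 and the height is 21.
Volume = base area * height
Volume = 8 * 21
Volume = 168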